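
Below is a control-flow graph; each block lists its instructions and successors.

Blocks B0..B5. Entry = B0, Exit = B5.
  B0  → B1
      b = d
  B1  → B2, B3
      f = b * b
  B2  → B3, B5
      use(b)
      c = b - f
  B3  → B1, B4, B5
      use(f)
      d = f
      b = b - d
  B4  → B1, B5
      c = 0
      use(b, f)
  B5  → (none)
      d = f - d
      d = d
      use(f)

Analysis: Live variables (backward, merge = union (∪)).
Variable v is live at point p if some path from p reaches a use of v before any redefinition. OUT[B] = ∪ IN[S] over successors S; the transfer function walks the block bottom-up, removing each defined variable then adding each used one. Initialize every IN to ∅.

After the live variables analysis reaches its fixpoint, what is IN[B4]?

Converged values:
  B0:   IN={d}   OUT={b, d}
  B1:   IN={b, d}   OUT={b, d, f}
  B2:   IN={b, d, f}   OUT={b, d, f}
  B3:   IN={b, f}   OUT={b, d, f}
  B4:   IN={b, d, f}   OUT={b, d, f}
  B5:   IN={d, f}   OUT={}

Merge at B4: OUT[B4] = IN[B1] ⊔ IN[B5] = {b, d, f}
Applying B4's transfer function to that OUT value gives IN[B4] (row B4 above).

Answer: {b, d, f}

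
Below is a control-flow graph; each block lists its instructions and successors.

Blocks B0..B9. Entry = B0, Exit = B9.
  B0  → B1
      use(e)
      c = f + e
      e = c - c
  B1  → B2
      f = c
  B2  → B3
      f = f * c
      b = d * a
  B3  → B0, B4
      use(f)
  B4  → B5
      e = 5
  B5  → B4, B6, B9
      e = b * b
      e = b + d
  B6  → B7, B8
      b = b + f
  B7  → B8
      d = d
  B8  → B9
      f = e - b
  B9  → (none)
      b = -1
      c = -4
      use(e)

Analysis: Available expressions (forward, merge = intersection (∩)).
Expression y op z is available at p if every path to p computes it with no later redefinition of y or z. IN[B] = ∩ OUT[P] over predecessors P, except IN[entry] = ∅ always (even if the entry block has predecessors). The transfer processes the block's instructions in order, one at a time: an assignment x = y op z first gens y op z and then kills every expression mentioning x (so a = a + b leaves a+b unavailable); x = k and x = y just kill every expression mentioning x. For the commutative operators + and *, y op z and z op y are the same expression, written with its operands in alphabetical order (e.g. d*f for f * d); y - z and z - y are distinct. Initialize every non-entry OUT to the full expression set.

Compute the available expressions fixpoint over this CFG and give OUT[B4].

Answer: {a*d, c-c}

Working:
Converged values:
  B0:  IN={}  OUT={c-c}
  B1:  IN={c-c}  OUT={c-c}
  B2:  IN={c-c}  OUT={a*d, c-c}
  B3:  IN={a*d, c-c}  OUT={a*d, c-c}
  B4:  IN={a*d, c-c}  OUT={a*d, c-c}
  B5:  IN={a*d, c-c}  OUT={a*d, b*b, b+d, c-c}
  B6:  IN={a*d, b*b, b+d, c-c}  OUT={a*d, c-c}
  B7:  IN={a*d, c-c}  OUT={c-c}
  B8:  IN={c-c}  OUT={c-c, e-b}
  B9:  IN={c-c}  OUT={}

Merge at B4: IN[B4] = OUT[B3] ∩ OUT[B5] = {a*d, c-c}
Applying B4's transfer function to that IN value gives OUT[B4] (row B4 above).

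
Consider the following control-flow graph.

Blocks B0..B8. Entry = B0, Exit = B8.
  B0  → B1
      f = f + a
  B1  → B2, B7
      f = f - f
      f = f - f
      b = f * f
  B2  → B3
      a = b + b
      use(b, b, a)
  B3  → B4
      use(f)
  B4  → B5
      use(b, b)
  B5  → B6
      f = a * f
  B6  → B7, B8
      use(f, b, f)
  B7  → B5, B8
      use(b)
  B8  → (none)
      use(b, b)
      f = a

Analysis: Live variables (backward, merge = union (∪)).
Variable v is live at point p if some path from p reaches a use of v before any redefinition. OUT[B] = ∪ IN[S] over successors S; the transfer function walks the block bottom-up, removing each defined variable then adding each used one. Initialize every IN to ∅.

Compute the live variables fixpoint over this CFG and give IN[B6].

Answer: {a, b, f}

Derivation:
Per-block solution:
  B0: | IN={a, f} | OUT={a, f}
  B1: | IN={a, f} | OUT={a, b, f}
  B2: | IN={b, f} | OUT={a, b, f}
  B3: | IN={a, b, f} | OUT={a, b, f}
  B4: | IN={a, b, f} | OUT={a, b, f}
  B5: | IN={a, b, f} | OUT={a, b, f}
  B6: | IN={a, b, f} | OUT={a, b, f}
  B7: | IN={a, b, f} | OUT={a, b, f}
  B8: | IN={a, b} | OUT={}

Merge at B6: OUT[B6] = IN[B7] ⊔ IN[B8] = {a, b, f}
Applying B6's transfer function to that OUT value gives IN[B6] (row B6 above).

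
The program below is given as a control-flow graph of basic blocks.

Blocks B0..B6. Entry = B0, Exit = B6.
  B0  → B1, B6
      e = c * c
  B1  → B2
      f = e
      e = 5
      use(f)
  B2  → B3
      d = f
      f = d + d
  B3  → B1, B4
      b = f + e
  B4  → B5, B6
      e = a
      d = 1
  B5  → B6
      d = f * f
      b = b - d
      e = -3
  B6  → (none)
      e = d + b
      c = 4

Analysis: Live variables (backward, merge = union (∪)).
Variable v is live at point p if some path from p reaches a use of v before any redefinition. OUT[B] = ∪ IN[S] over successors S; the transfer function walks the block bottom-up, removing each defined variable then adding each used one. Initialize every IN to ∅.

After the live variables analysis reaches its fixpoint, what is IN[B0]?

Fixpoint table:
  B0:   IN={a, b, c, d}   OUT={a, b, d, e}
  B1:   IN={a, e}   OUT={a, e, f}
  B2:   IN={a, e, f}   OUT={a, e, f}
  B3:   IN={a, e, f}   OUT={a, b, e, f}
  B4:   IN={a, b, f}   OUT={b, d, f}
  B5:   IN={b, f}   OUT={b, d}
  B6:   IN={b, d}   OUT={}

Merge at B0: OUT[B0] = IN[B1] ⊔ IN[B6] = {a, b, d, e}
Applying B0's transfer function to that OUT value gives IN[B0] (row B0 above).

Answer: {a, b, c, d}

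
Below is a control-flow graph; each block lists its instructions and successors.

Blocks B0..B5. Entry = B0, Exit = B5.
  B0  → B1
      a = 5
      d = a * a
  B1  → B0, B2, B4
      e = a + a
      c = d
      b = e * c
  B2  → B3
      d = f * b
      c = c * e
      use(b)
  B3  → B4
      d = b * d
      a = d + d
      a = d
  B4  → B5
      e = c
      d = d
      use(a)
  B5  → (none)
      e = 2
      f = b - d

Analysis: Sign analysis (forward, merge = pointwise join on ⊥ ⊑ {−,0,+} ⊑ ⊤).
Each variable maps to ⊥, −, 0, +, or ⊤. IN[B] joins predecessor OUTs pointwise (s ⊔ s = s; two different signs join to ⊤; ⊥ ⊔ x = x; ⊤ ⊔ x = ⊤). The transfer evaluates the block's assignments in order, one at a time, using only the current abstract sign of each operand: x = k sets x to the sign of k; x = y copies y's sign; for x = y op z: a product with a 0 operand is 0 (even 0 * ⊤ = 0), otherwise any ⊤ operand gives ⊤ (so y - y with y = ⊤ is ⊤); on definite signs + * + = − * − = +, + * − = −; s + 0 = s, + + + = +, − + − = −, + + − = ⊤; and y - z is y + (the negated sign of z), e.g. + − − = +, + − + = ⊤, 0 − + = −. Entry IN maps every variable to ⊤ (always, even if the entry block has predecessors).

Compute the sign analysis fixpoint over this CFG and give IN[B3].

Answer: {a: +, b: +, c: +, d: ⊤, e: +, f: ⊤}

Trace:
Fixpoint table:
  B0: | IN=(all ⊤) | OUT={a:+, d:+; rest ⊤}
  B1: | IN={a:+, d:+; rest ⊤} | OUT={a:+, b:+, c:+, d:+, e:+; rest ⊤}
  B2: | IN={a:+, b:+, c:+, d:+, e:+; rest ⊤} | OUT={a:+, b:+, c:+, e:+; rest ⊤}
  B3: | IN={a:+, b:+, c:+, e:+; rest ⊤} | OUT={b:+, c:+, e:+; rest ⊤}
  B4: | IN={b:+, c:+, e:+; rest ⊤} | OUT={b:+, c:+, e:+; rest ⊤}
  B5: | IN={b:+, c:+, e:+; rest ⊤} | OUT={b:+, c:+, e:+; rest ⊤}

Merge at B3: IN[B3] = OUT[B2] = {a: +, b: +, c: +, d: ⊤, e: +, f: ⊤}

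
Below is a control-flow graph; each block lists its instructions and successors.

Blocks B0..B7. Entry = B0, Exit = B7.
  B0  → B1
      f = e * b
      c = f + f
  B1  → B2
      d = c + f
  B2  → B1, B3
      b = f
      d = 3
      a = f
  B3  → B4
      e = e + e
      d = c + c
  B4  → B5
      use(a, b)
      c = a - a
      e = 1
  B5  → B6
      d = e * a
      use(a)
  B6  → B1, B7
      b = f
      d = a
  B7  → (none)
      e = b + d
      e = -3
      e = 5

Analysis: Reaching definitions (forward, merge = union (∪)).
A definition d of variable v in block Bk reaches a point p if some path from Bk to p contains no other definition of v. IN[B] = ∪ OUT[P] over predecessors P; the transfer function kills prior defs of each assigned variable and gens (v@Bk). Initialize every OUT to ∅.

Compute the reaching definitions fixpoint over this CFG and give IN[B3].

Answer: {a@B2, b@B2, c@B0, c@B4, d@B2, e@B4, f@B0}

Working:
Per-block solution:
  B0:   IN={}   OUT={c@B0, f@B0}
  B1:   IN={a@B2, b@B2, b@B6, c@B0, c@B4, d@B2, d@B6, e@B4, f@B0}   OUT={a@B2, b@B2, b@B6, c@B0, c@B4, d@B1, e@B4, f@B0}
  B2:   IN={a@B2, b@B2, b@B6, c@B0, c@B4, d@B1, e@B4, f@B0}   OUT={a@B2, b@B2, c@B0, c@B4, d@B2, e@B4, f@B0}
  B3:   IN={a@B2, b@B2, c@B0, c@B4, d@B2, e@B4, f@B0}   OUT={a@B2, b@B2, c@B0, c@B4, d@B3, e@B3, f@B0}
  B4:   IN={a@B2, b@B2, c@B0, c@B4, d@B3, e@B3, f@B0}   OUT={a@B2, b@B2, c@B4, d@B3, e@B4, f@B0}
  B5:   IN={a@B2, b@B2, c@B4, d@B3, e@B4, f@B0}   OUT={a@B2, b@B2, c@B4, d@B5, e@B4, f@B0}
  B6:   IN={a@B2, b@B2, c@B4, d@B5, e@B4, f@B0}   OUT={a@B2, b@B6, c@B4, d@B6, e@B4, f@B0}
  B7:   IN={a@B2, b@B6, c@B4, d@B6, e@B4, f@B0}   OUT={a@B2, b@B6, c@B4, d@B6, e@B7, f@B0}

Merge at B3: IN[B3] = OUT[B2] = {a@B2, b@B2, c@B0, c@B4, d@B2, e@B4, f@B0}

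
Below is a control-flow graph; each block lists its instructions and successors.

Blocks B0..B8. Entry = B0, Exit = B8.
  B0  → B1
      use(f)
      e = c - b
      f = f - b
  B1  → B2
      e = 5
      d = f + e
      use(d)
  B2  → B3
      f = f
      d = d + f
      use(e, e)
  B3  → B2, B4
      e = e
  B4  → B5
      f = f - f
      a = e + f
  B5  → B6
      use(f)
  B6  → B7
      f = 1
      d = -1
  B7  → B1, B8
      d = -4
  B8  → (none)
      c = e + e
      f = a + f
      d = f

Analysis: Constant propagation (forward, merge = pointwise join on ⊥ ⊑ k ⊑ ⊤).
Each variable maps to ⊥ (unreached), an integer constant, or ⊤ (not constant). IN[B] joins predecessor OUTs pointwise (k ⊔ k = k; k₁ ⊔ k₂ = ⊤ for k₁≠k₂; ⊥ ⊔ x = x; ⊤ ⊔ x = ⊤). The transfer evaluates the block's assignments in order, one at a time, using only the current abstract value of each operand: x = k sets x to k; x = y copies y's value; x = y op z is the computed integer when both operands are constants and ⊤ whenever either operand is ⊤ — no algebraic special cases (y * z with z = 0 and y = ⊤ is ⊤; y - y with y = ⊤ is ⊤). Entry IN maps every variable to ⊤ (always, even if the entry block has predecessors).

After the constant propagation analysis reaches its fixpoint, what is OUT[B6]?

Answer: {a: ⊤, b: ⊤, c: ⊤, d: -1, e: 5, f: 1}

Derivation:
Converged values:
  B0:   IN=(all ⊤)   OUT=(all ⊤)
  B1:   IN=(all ⊤)   OUT={e:5; rest ⊤}
  B2:   IN={e:5; rest ⊤}   OUT={e:5; rest ⊤}
  B3:   IN={e:5; rest ⊤}   OUT={e:5; rest ⊤}
  B4:   IN={e:5; rest ⊤}   OUT={e:5; rest ⊤}
  B5:   IN={e:5; rest ⊤}   OUT={e:5; rest ⊤}
  B6:   IN={e:5; rest ⊤}   OUT={d:-1, e:5, f:1; rest ⊤}
  B7:   IN={d:-1, e:5, f:1; rest ⊤}   OUT={d:-4, e:5, f:1; rest ⊤}
  B8:   IN={d:-4, e:5, f:1; rest ⊤}   OUT={c:10, e:5; rest ⊤}

Merge at B6: IN[B6] = OUT[B5] = {a: ⊤, b: ⊤, c: ⊤, d: ⊤, e: 5, f: ⊤}
Applying B6's transfer function to that IN value gives OUT[B6] (row B6 above).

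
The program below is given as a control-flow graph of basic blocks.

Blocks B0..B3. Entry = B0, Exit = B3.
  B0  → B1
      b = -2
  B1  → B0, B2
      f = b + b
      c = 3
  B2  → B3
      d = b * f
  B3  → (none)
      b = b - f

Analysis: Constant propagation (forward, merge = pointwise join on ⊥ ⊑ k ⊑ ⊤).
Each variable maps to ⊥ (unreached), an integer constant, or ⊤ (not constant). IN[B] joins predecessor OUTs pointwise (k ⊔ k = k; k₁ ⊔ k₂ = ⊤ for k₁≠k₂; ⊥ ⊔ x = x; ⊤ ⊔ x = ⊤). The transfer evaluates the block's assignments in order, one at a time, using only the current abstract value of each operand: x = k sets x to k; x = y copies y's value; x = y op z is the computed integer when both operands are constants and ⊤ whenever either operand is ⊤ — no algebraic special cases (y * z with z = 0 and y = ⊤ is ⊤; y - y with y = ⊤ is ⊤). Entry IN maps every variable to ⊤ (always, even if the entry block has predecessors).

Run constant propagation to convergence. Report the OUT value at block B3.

Answer: {a: ⊤, b: 2, c: 3, d: 8, e: ⊤, f: -4}

Working:
Converged values:
  B0:   IN=(all ⊤)   OUT={b:-2; rest ⊤}
  B1:   IN={b:-2; rest ⊤}   OUT={b:-2, c:3, f:-4; rest ⊤}
  B2:   IN={b:-2, c:3, f:-4; rest ⊤}   OUT={b:-2, c:3, d:8, f:-4; rest ⊤}
  B3:   IN={b:-2, c:3, d:8, f:-4; rest ⊤}   OUT={b:2, c:3, d:8, f:-4; rest ⊤}

Merge at B3: IN[B3] = OUT[B2] = {a: ⊤, b: -2, c: 3, d: 8, e: ⊤, f: -4}
Applying B3's transfer function to that IN value gives OUT[B3] (row B3 above).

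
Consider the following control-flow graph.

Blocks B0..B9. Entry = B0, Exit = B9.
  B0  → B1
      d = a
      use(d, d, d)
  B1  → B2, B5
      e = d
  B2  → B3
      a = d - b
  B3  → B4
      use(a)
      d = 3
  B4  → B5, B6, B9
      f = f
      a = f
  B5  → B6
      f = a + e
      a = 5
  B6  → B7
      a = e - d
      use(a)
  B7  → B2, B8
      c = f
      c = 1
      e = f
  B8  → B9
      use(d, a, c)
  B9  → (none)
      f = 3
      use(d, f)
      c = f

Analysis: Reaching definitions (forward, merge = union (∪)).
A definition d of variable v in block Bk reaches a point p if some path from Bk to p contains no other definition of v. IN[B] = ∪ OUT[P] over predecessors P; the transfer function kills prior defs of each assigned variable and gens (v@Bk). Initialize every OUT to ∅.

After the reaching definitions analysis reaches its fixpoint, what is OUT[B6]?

Answer: {a@B6, c@B7, d@B0, d@B3, e@B1, e@B7, f@B4, f@B5}

Trace:
Converged values:
  B0:   IN={}   OUT={d@B0}
  B1:   IN={d@B0}   OUT={d@B0, e@B1}
  B2:   IN={a@B6, c@B7, d@B0, d@B3, e@B1, e@B7, f@B4, f@B5}   OUT={a@B2, c@B7, d@B0, d@B3, e@B1, e@B7, f@B4, f@B5}
  B3:   IN={a@B2, c@B7, d@B0, d@B3, e@B1, e@B7, f@B4, f@B5}   OUT={a@B2, c@B7, d@B3, e@B1, e@B7, f@B4, f@B5}
  B4:   IN={a@B2, c@B7, d@B3, e@B1, e@B7, f@B4, f@B5}   OUT={a@B4, c@B7, d@B3, e@B1, e@B7, f@B4}
  B5:   IN={a@B4, c@B7, d@B0, d@B3, e@B1, e@B7, f@B4}   OUT={a@B5, c@B7, d@B0, d@B3, e@B1, e@B7, f@B5}
  B6:   IN={a@B4, a@B5, c@B7, d@B0, d@B3, e@B1, e@B7, f@B4, f@B5}   OUT={a@B6, c@B7, d@B0, d@B3, e@B1, e@B7, f@B4, f@B5}
  B7:   IN={a@B6, c@B7, d@B0, d@B3, e@B1, e@B7, f@B4, f@B5}   OUT={a@B6, c@B7, d@B0, d@B3, e@B7, f@B4, f@B5}
  B8:   IN={a@B6, c@B7, d@B0, d@B3, e@B7, f@B4, f@B5}   OUT={a@B6, c@B7, d@B0, d@B3, e@B7, f@B4, f@B5}
  B9:   IN={a@B4, a@B6, c@B7, d@B0, d@B3, e@B1, e@B7, f@B4, f@B5}   OUT={a@B4, a@B6, c@B9, d@B0, d@B3, e@B1, e@B7, f@B9}

Merge at B6: IN[B6] = OUT[B4] ⊔ OUT[B5] = {a@B4, a@B5, c@B7, d@B0, d@B3, e@B1, e@B7, f@B4, f@B5}
Applying B6's transfer function to that IN value gives OUT[B6] (row B6 above).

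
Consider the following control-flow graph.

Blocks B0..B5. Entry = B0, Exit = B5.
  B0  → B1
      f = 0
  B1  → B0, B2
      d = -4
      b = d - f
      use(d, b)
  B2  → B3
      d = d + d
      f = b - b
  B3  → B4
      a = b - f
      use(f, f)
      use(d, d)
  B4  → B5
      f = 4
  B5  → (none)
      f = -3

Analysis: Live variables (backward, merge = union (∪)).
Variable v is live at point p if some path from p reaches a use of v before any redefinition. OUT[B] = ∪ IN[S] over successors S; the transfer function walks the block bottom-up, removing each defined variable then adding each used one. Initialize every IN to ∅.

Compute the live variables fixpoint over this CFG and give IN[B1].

Converged values:
  B0:  IN={}  OUT={f}
  B1:  IN={f}  OUT={b, d}
  B2:  IN={b, d}  OUT={b, d, f}
  B3:  IN={b, d, f}  OUT={}
  B4:  IN={}  OUT={}
  B5:  IN={}  OUT={}

Merge at B1: OUT[B1] = IN[B0] ⊔ IN[B2] = {b, d}
Applying B1's transfer function to that OUT value gives IN[B1] (row B1 above).

Answer: {f}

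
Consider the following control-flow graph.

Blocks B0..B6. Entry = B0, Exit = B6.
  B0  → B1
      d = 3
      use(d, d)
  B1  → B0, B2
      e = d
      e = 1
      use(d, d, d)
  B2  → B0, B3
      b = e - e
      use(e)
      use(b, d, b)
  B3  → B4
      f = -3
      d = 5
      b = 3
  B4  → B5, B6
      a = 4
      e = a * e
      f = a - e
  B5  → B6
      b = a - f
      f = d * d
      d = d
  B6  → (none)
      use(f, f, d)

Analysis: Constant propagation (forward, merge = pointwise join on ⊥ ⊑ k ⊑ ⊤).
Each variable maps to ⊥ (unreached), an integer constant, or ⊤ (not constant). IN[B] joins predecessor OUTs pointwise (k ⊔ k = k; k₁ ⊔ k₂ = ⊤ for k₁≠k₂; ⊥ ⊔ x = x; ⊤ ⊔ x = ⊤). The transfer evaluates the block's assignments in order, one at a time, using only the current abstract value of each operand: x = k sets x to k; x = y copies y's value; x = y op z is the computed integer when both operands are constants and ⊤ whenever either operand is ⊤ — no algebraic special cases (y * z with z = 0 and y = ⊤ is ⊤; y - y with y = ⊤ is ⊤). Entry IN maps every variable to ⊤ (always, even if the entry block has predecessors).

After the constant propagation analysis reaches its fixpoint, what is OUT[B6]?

Per-block solution:
  B0: | IN=(all ⊤) | OUT={d:3; rest ⊤}
  B1: | IN={d:3; rest ⊤} | OUT={d:3, e:1; rest ⊤}
  B2: | IN={d:3, e:1; rest ⊤} | OUT={b:0, d:3, e:1; rest ⊤}
  B3: | IN={b:0, d:3, e:1; rest ⊤} | OUT={b:3, d:5, e:1, f:-3; rest ⊤}
  B4: | IN={b:3, d:5, e:1, f:-3; rest ⊤} | OUT={a:4, b:3, d:5, e:4, f:0; rest ⊤}
  B5: | IN={a:4, b:3, d:5, e:4, f:0; rest ⊤} | OUT={a:4, b:4, d:5, e:4, f:25; rest ⊤}
  B6: | IN={a:4, d:5, e:4; rest ⊤} | OUT={a:4, d:5, e:4; rest ⊤}

Merge at B6: IN[B6] = OUT[B4] ⊔ OUT[B5] = {a: 4, b: ⊤, c: ⊤, d: 5, e: 4, f: ⊤}
Applying B6's transfer function to that IN value gives OUT[B6] (row B6 above).

Answer: {a: 4, b: ⊤, c: ⊤, d: 5, e: 4, f: ⊤}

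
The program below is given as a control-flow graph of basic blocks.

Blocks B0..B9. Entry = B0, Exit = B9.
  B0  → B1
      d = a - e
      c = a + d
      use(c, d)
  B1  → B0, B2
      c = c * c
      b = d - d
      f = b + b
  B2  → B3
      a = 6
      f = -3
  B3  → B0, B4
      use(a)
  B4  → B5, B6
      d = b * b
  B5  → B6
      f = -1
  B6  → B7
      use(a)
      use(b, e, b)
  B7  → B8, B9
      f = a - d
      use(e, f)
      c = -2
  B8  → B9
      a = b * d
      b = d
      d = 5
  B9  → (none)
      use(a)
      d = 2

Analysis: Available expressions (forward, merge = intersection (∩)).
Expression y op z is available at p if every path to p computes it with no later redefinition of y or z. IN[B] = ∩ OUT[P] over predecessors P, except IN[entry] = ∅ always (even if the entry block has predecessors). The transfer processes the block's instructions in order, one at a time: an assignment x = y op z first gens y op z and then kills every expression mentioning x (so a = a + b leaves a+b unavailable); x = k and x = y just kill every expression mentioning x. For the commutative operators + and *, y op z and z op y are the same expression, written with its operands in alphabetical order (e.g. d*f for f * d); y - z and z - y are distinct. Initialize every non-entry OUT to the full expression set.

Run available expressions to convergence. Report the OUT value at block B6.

Answer: {b*b, b+b}

Trace:
Per-block solution:
  B0:  IN={}  OUT={a+d, a-e}
  B1:  IN={a+d, a-e}  OUT={a+d, a-e, b+b, d-d}
  B2:  IN={a+d, a-e, b+b, d-d}  OUT={b+b, d-d}
  B3:  IN={b+b, d-d}  OUT={b+b, d-d}
  B4:  IN={b+b, d-d}  OUT={b*b, b+b}
  B5:  IN={b*b, b+b}  OUT={b*b, b+b}
  B6:  IN={b*b, b+b}  OUT={b*b, b+b}
  B7:  IN={b*b, b+b}  OUT={a-d, b*b, b+b}
  B8:  IN={a-d, b*b, b+b}  OUT={}
  B9:  IN={}  OUT={}

Merge at B6: IN[B6] = OUT[B4] ∩ OUT[B5] = {b*b, b+b}
Applying B6's transfer function to that IN value gives OUT[B6] (row B6 above).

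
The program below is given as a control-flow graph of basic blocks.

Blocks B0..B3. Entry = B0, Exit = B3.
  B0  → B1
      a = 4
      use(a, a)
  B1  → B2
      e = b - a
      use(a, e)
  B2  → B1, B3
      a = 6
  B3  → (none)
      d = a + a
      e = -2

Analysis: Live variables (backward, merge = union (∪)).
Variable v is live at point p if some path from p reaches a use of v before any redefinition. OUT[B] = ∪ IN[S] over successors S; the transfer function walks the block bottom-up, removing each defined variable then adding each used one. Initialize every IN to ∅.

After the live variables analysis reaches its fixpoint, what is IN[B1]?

Converged values:
  B0:   IN={b}   OUT={a, b}
  B1:   IN={a, b}   OUT={b}
  B2:   IN={b}   OUT={a, b}
  B3:   IN={a}   OUT={}

Merge at B1: OUT[B1] = IN[B2] = {b}
Applying B1's transfer function to that OUT value gives IN[B1] (row B1 above).

Answer: {a, b}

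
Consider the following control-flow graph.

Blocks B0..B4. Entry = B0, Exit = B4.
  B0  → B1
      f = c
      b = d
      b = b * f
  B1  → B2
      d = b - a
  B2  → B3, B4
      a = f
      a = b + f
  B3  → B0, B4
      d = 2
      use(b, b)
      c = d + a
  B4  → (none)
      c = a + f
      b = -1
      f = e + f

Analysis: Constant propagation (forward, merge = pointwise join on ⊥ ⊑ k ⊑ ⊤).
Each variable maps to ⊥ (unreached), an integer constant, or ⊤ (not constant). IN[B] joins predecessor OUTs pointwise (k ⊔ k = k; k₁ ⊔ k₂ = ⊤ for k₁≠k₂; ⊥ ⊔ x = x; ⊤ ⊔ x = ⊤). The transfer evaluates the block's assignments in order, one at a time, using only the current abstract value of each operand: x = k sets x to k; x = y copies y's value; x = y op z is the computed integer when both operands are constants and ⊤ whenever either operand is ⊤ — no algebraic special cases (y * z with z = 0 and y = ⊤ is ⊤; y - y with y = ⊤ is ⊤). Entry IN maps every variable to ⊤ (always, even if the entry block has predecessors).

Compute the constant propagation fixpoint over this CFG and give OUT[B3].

Answer: {a: ⊤, b: ⊤, c: ⊤, d: 2, e: ⊤, f: ⊤}

Derivation:
Per-block solution:
  B0:   IN=(all ⊤)   OUT=(all ⊤)
  B1:   IN=(all ⊤)   OUT=(all ⊤)
  B2:   IN=(all ⊤)   OUT=(all ⊤)
  B3:   IN=(all ⊤)   OUT={d:2; rest ⊤}
  B4:   IN=(all ⊤)   OUT={b:-1; rest ⊤}

Merge at B3: IN[B3] = OUT[B2] = {a: ⊤, b: ⊤, c: ⊤, d: ⊤, e: ⊤, f: ⊤}
Applying B3's transfer function to that IN value gives OUT[B3] (row B3 above).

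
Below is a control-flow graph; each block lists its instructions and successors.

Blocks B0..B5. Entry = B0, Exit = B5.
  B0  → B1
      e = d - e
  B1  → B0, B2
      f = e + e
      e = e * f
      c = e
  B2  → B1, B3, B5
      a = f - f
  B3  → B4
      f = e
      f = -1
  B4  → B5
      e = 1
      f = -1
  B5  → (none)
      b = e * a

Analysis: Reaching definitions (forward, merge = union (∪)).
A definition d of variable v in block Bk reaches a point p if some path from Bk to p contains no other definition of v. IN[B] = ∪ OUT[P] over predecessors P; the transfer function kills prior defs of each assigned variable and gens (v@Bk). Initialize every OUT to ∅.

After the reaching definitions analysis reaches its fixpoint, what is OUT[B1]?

Answer: {a@B2, c@B1, e@B1, f@B1}

Trace:
Per-block solution:
  B0: | IN={a@B2, c@B1, e@B1, f@B1} | OUT={a@B2, c@B1, e@B0, f@B1}
  B1: | IN={a@B2, c@B1, e@B0, e@B1, f@B1} | OUT={a@B2, c@B1, e@B1, f@B1}
  B2: | IN={a@B2, c@B1, e@B1, f@B1} | OUT={a@B2, c@B1, e@B1, f@B1}
  B3: | IN={a@B2, c@B1, e@B1, f@B1} | OUT={a@B2, c@B1, e@B1, f@B3}
  B4: | IN={a@B2, c@B1, e@B1, f@B3} | OUT={a@B2, c@B1, e@B4, f@B4}
  B5: | IN={a@B2, c@B1, e@B1, e@B4, f@B1, f@B4} | OUT={a@B2, b@B5, c@B1, e@B1, e@B4, f@B1, f@B4}

Merge at B1: IN[B1] = OUT[B0] ⊔ OUT[B2] = {a@B2, c@B1, e@B0, e@B1, f@B1}
Applying B1's transfer function to that IN value gives OUT[B1] (row B1 above).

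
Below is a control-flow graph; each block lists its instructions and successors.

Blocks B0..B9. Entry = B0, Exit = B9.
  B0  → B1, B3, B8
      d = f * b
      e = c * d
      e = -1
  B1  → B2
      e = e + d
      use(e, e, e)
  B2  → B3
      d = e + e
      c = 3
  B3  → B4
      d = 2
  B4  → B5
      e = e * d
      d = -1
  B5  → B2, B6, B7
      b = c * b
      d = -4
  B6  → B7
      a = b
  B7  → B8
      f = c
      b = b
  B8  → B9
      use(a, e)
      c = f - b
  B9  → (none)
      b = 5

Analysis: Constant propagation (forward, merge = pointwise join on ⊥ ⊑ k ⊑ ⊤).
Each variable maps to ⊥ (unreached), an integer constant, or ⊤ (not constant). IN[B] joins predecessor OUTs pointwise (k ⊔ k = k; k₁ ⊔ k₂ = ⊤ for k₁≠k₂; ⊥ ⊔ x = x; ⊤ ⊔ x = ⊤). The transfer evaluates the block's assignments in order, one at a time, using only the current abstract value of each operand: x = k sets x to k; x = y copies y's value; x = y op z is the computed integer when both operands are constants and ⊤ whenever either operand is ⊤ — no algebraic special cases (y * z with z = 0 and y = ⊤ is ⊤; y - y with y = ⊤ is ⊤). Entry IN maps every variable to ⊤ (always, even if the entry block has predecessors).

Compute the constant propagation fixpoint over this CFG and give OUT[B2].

Fixpoint table:
  B0:  IN=(all ⊤)  OUT={e:-1; rest ⊤}
  B1:  IN={e:-1; rest ⊤}  OUT=(all ⊤)
  B2:  IN=(all ⊤)  OUT={c:3; rest ⊤}
  B3:  IN=(all ⊤)  OUT={d:2; rest ⊤}
  B4:  IN={d:2; rest ⊤}  OUT={d:-1; rest ⊤}
  B5:  IN={d:-1; rest ⊤}  OUT={d:-4; rest ⊤}
  B6:  IN={d:-4; rest ⊤}  OUT={d:-4; rest ⊤}
  B7:  IN={d:-4; rest ⊤}  OUT={d:-4; rest ⊤}
  B8:  IN=(all ⊤)  OUT=(all ⊤)
  B9:  IN=(all ⊤)  OUT={b:5; rest ⊤}

Merge at B2: IN[B2] = OUT[B1] ⊔ OUT[B5] = {a: ⊤, b: ⊤, c: ⊤, d: ⊤, e: ⊤, f: ⊤}
Applying B2's transfer function to that IN value gives OUT[B2] (row B2 above).

Answer: {a: ⊤, b: ⊤, c: 3, d: ⊤, e: ⊤, f: ⊤}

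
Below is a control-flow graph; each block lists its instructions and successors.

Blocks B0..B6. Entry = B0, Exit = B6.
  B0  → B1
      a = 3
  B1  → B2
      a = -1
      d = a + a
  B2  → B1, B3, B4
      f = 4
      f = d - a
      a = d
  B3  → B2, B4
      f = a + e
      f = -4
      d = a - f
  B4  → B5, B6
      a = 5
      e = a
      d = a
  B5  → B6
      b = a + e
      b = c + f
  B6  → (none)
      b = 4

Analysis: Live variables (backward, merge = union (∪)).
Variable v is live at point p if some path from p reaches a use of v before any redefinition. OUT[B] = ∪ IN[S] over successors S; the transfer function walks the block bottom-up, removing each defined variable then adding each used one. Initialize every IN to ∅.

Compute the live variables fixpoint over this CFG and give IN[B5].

Fixpoint table:
  B0:  IN={c, e}  OUT={c, e}
  B1:  IN={c, e}  OUT={a, c, d, e}
  B2:  IN={a, c, d, e}  OUT={a, c, e, f}
  B3:  IN={a, c, e}  OUT={a, c, d, e, f}
  B4:  IN={c, f}  OUT={a, c, e, f}
  B5:  IN={a, c, e, f}  OUT={}
  B6:  IN={}  OUT={}

Merge at B5: OUT[B5] = IN[B6] = {}
Applying B5's transfer function to that OUT value gives IN[B5] (row B5 above).

Answer: {a, c, e, f}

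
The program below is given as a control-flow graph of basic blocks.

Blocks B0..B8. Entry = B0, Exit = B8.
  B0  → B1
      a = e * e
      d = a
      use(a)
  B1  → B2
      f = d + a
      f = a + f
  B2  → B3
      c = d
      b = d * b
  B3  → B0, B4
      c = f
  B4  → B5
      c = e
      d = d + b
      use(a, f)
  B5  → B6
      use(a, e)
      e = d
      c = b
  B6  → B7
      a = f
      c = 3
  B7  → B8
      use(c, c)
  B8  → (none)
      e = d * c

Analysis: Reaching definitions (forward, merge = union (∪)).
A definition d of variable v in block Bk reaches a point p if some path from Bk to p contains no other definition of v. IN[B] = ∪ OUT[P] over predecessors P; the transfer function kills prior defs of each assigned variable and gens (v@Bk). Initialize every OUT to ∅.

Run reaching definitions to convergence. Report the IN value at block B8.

Converged values:
  B0:   IN={a@B0, b@B2, c@B3, d@B0, f@B1}   OUT={a@B0, b@B2, c@B3, d@B0, f@B1}
  B1:   IN={a@B0, b@B2, c@B3, d@B0, f@B1}   OUT={a@B0, b@B2, c@B3, d@B0, f@B1}
  B2:   IN={a@B0, b@B2, c@B3, d@B0, f@B1}   OUT={a@B0, b@B2, c@B2, d@B0, f@B1}
  B3:   IN={a@B0, b@B2, c@B2, d@B0, f@B1}   OUT={a@B0, b@B2, c@B3, d@B0, f@B1}
  B4:   IN={a@B0, b@B2, c@B3, d@B0, f@B1}   OUT={a@B0, b@B2, c@B4, d@B4, f@B1}
  B5:   IN={a@B0, b@B2, c@B4, d@B4, f@B1}   OUT={a@B0, b@B2, c@B5, d@B4, e@B5, f@B1}
  B6:   IN={a@B0, b@B2, c@B5, d@B4, e@B5, f@B1}   OUT={a@B6, b@B2, c@B6, d@B4, e@B5, f@B1}
  B7:   IN={a@B6, b@B2, c@B6, d@B4, e@B5, f@B1}   OUT={a@B6, b@B2, c@B6, d@B4, e@B5, f@B1}
  B8:   IN={a@B6, b@B2, c@B6, d@B4, e@B5, f@B1}   OUT={a@B6, b@B2, c@B6, d@B4, e@B8, f@B1}

Merge at B8: IN[B8] = OUT[B7] = {a@B6, b@B2, c@B6, d@B4, e@B5, f@B1}

Answer: {a@B6, b@B2, c@B6, d@B4, e@B5, f@B1}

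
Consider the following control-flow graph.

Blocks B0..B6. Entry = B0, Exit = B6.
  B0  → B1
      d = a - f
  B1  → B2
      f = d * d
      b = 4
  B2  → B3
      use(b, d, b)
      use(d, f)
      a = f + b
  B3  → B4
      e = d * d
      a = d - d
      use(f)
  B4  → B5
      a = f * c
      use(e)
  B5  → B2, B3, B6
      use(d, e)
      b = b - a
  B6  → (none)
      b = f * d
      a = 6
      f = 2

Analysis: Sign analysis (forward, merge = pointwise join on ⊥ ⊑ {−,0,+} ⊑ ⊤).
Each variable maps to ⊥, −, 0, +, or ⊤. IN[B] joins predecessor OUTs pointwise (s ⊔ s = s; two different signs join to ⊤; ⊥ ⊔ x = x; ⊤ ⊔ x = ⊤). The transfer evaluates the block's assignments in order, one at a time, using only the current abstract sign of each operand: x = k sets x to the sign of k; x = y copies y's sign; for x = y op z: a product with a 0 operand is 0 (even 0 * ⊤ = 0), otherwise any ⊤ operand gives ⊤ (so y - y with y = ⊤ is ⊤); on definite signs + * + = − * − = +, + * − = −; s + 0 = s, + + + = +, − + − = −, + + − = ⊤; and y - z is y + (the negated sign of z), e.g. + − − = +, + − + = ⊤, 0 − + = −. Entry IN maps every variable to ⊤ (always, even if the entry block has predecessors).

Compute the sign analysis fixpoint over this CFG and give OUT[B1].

Answer: {a: ⊤, b: +, c: ⊤, d: ⊤, e: ⊤, f: ⊤}

Working:
Per-block solution:
  B0:   IN=(all ⊤)   OUT=(all ⊤)
  B1:   IN=(all ⊤)   OUT={b:+; rest ⊤}
  B2:   IN=(all ⊤)   OUT=(all ⊤)
  B3:   IN=(all ⊤)   OUT=(all ⊤)
  B4:   IN=(all ⊤)   OUT=(all ⊤)
  B5:   IN=(all ⊤)   OUT=(all ⊤)
  B6:   IN=(all ⊤)   OUT={a:+, f:+; rest ⊤}

Merge at B1: IN[B1] = OUT[B0] = {a: ⊤, b: ⊤, c: ⊤, d: ⊤, e: ⊤, f: ⊤}
Applying B1's transfer function to that IN value gives OUT[B1] (row B1 above).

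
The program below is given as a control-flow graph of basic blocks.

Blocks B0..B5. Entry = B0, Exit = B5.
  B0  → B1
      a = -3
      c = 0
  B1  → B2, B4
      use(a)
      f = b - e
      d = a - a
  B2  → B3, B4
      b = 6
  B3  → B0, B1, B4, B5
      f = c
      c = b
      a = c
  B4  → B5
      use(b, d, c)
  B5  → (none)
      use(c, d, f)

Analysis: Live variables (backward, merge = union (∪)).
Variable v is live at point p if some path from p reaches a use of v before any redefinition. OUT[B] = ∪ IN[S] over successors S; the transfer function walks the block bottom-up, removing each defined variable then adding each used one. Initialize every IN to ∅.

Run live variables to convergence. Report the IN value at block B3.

Answer: {b, c, d, e}

Derivation:
Fixpoint table:
  B0:  IN={b, e}  OUT={a, b, c, e}
  B1:  IN={a, b, c, e}  OUT={b, c, d, e, f}
  B2:  IN={c, d, e, f}  OUT={b, c, d, e, f}
  B3:  IN={b, c, d, e}  OUT={a, b, c, d, e, f}
  B4:  IN={b, c, d, f}  OUT={c, d, f}
  B5:  IN={c, d, f}  OUT={}

Merge at B3: OUT[B3] = IN[B0] ⊔ IN[B1] ⊔ IN[B4] ⊔ IN[B5] = {a, b, c, d, e, f}
Applying B3's transfer function to that OUT value gives IN[B3] (row B3 above).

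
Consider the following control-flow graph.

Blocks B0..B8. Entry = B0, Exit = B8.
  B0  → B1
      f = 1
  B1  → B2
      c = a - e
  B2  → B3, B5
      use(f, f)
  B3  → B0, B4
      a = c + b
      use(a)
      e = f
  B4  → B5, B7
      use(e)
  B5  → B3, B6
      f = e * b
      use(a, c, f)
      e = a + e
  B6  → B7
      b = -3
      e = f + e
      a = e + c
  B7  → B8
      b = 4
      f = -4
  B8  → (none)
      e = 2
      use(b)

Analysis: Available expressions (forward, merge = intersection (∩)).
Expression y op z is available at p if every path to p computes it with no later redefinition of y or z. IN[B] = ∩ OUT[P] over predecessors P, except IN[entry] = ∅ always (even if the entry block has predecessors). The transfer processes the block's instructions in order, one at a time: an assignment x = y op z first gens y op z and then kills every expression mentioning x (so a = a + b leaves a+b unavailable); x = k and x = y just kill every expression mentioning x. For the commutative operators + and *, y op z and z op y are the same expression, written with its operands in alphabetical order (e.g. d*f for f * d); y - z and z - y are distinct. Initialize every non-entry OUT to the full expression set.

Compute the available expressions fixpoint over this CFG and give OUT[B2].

Answer: {a-e}

Working:
Fixpoint table:
  B0: | IN={} | OUT={}
  B1: | IN={} | OUT={a-e}
  B2: | IN={a-e} | OUT={a-e}
  B3: | IN={} | OUT={b+c}
  B4: | IN={b+c} | OUT={b+c}
  B5: | IN={} | OUT={}
  B6: | IN={} | OUT={c+e}
  B7: | IN={} | OUT={}
  B8: | IN={} | OUT={}

Merge at B2: IN[B2] = OUT[B1] = {a-e}
Applying B2's transfer function to that IN value gives OUT[B2] (row B2 above).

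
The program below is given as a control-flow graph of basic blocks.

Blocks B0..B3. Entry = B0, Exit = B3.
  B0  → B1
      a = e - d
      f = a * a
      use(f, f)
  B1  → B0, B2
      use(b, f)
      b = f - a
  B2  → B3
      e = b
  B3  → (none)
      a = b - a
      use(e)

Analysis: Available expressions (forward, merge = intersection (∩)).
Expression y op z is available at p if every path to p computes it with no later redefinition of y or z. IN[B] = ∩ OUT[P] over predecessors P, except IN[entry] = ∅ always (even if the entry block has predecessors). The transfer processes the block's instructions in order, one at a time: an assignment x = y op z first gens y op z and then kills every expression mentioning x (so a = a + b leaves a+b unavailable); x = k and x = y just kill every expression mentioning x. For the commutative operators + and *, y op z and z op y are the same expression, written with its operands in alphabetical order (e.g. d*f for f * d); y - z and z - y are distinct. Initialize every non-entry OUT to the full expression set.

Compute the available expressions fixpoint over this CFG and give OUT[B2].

Per-block solution:
  B0:   IN={}   OUT={a*a, e-d}
  B1:   IN={a*a, e-d}   OUT={a*a, e-d, f-a}
  B2:   IN={a*a, e-d, f-a}   OUT={a*a, f-a}
  B3:   IN={a*a, f-a}   OUT={}

Merge at B2: IN[B2] = OUT[B1] = {a*a, e-d, f-a}
Applying B2's transfer function to that IN value gives OUT[B2] (row B2 above).

Answer: {a*a, f-a}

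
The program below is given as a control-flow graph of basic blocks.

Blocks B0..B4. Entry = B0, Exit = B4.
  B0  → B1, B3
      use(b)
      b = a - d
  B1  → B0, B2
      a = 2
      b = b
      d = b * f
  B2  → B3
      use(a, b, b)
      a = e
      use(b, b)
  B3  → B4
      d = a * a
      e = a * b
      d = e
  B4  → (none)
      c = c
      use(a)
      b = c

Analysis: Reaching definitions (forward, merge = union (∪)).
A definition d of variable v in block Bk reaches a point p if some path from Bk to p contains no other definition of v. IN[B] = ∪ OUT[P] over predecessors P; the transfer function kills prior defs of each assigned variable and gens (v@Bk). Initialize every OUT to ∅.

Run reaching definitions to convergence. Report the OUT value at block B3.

Converged values:
  B0:   IN={a@B1, b@B1, d@B1}   OUT={a@B1, b@B0, d@B1}
  B1:   IN={a@B1, b@B0, d@B1}   OUT={a@B1, b@B1, d@B1}
  B2:   IN={a@B1, b@B1, d@B1}   OUT={a@B2, b@B1, d@B1}
  B3:   IN={a@B1, a@B2, b@B0, b@B1, d@B1}   OUT={a@B1, a@B2, b@B0, b@B1, d@B3, e@B3}
  B4:   IN={a@B1, a@B2, b@B0, b@B1, d@B3, e@B3}   OUT={a@B1, a@B2, b@B4, c@B4, d@B3, e@B3}

Merge at B3: IN[B3] = OUT[B0] ⊔ OUT[B2] = {a@B1, a@B2, b@B0, b@B1, d@B1}
Applying B3's transfer function to that IN value gives OUT[B3] (row B3 above).

Answer: {a@B1, a@B2, b@B0, b@B1, d@B3, e@B3}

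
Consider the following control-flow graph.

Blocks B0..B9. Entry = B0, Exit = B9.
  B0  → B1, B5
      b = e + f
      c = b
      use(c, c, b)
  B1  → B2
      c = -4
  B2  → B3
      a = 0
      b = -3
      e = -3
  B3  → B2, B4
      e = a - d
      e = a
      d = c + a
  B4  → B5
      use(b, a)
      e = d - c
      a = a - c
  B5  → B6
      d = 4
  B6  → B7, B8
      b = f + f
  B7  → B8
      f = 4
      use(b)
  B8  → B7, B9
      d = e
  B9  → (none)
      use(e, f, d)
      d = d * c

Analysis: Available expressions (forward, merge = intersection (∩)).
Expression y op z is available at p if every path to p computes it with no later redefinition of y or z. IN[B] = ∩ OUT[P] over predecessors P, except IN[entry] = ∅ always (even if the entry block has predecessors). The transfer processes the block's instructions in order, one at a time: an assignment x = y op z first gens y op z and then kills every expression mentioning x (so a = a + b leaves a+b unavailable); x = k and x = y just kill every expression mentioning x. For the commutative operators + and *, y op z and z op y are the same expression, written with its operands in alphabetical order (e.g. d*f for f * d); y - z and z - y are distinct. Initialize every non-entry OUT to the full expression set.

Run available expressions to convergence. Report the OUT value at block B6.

Per-block solution:
  B0:   IN={}   OUT={e+f}
  B1:   IN={e+f}   OUT={e+f}
  B2:   IN={}   OUT={}
  B3:   IN={}   OUT={a+c}
  B4:   IN={a+c}   OUT={d-c}
  B5:   IN={}   OUT={}
  B6:   IN={}   OUT={f+f}
  B7:   IN={}   OUT={}
  B8:   IN={}   OUT={}
  B9:   IN={}   OUT={}

Merge at B6: IN[B6] = OUT[B5] = {}
Applying B6's transfer function to that IN value gives OUT[B6] (row B6 above).

Answer: {f+f}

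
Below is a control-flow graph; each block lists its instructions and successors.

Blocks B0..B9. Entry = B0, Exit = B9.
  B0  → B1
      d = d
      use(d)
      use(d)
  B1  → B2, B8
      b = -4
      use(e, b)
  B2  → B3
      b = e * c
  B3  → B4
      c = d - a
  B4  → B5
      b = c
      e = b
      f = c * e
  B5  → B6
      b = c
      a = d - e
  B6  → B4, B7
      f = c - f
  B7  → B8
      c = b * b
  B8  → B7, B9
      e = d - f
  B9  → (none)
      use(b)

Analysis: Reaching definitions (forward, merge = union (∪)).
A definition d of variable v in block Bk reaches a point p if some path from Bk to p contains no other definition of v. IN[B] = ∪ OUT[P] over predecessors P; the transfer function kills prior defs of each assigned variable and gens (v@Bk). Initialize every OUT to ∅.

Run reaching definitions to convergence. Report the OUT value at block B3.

Answer: {b@B2, c@B3, d@B0}

Working:
Fixpoint table:
  B0:   IN={}   OUT={d@B0}
  B1:   IN={d@B0}   OUT={b@B1, d@B0}
  B2:   IN={b@B1, d@B0}   OUT={b@B2, d@B0}
  B3:   IN={b@B2, d@B0}   OUT={b@B2, c@B3, d@B0}
  B4:   IN={a@B5, b@B2, b@B5, c@B3, d@B0, e@B4, f@B6}   OUT={a@B5, b@B4, c@B3, d@B0, e@B4, f@B4}
  B5:   IN={a@B5, b@B4, c@B3, d@B0, e@B4, f@B4}   OUT={a@B5, b@B5, c@B3, d@B0, e@B4, f@B4}
  B6:   IN={a@B5, b@B5, c@B3, d@B0, e@B4, f@B4}   OUT={a@B5, b@B5, c@B3, d@B0, e@B4, f@B6}
  B7:   IN={a@B5, b@B1, b@B5, c@B3, c@B7, d@B0, e@B4, e@B8, f@B6}   OUT={a@B5, b@B1, b@B5, c@B7, d@B0, e@B4, e@B8, f@B6}
  B8:   IN={a@B5, b@B1, b@B5, c@B7, d@B0, e@B4, e@B8, f@B6}   OUT={a@B5, b@B1, b@B5, c@B7, d@B0, e@B8, f@B6}
  B9:   IN={a@B5, b@B1, b@B5, c@B7, d@B0, e@B8, f@B6}   OUT={a@B5, b@B1, b@B5, c@B7, d@B0, e@B8, f@B6}

Merge at B3: IN[B3] = OUT[B2] = {b@B2, d@B0}
Applying B3's transfer function to that IN value gives OUT[B3] (row B3 above).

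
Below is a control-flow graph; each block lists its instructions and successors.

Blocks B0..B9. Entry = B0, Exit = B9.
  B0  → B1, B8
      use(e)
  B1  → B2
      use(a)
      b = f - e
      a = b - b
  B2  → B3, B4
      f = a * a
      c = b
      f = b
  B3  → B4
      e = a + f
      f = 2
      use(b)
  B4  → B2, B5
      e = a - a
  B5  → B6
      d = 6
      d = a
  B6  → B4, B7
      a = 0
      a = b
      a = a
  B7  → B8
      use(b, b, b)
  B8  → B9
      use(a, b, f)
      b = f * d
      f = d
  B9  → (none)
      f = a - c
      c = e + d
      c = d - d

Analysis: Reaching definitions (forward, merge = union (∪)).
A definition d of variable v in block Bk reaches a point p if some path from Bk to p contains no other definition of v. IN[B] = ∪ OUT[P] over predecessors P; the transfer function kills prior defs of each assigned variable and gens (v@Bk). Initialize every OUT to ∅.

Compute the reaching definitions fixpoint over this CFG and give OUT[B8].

Answer: {a@B6, b@B8, c@B2, d@B5, e@B4, f@B8}

Derivation:
Fixpoint table:
  B0:  IN={}  OUT={}
  B1:  IN={}  OUT={a@B1, b@B1}
  B2:  IN={a@B1, a@B6, b@B1, c@B2, d@B5, e@B4, f@B2, f@B3}  OUT={a@B1, a@B6, b@B1, c@B2, d@B5, e@B4, f@B2}
  B3:  IN={a@B1, a@B6, b@B1, c@B2, d@B5, e@B4, f@B2}  OUT={a@B1, a@B6, b@B1, c@B2, d@B5, e@B3, f@B3}
  B4:  IN={a@B1, a@B6, b@B1, c@B2, d@B5, e@B3, e@B4, f@B2, f@B3}  OUT={a@B1, a@B6, b@B1, c@B2, d@B5, e@B4, f@B2, f@B3}
  B5:  IN={a@B1, a@B6, b@B1, c@B2, d@B5, e@B4, f@B2, f@B3}  OUT={a@B1, a@B6, b@B1, c@B2, d@B5, e@B4, f@B2, f@B3}
  B6:  IN={a@B1, a@B6, b@B1, c@B2, d@B5, e@B4, f@B2, f@B3}  OUT={a@B6, b@B1, c@B2, d@B5, e@B4, f@B2, f@B3}
  B7:  IN={a@B6, b@B1, c@B2, d@B5, e@B4, f@B2, f@B3}  OUT={a@B6, b@B1, c@B2, d@B5, e@B4, f@B2, f@B3}
  B8:  IN={a@B6, b@B1, c@B2, d@B5, e@B4, f@B2, f@B3}  OUT={a@B6, b@B8, c@B2, d@B5, e@B4, f@B8}
  B9:  IN={a@B6, b@B8, c@B2, d@B5, e@B4, f@B8}  OUT={a@B6, b@B8, c@B9, d@B5, e@B4, f@B9}

Merge at B8: IN[B8] = OUT[B0] ⊔ OUT[B7] = {a@B6, b@B1, c@B2, d@B5, e@B4, f@B2, f@B3}
Applying B8's transfer function to that IN value gives OUT[B8] (row B8 above).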